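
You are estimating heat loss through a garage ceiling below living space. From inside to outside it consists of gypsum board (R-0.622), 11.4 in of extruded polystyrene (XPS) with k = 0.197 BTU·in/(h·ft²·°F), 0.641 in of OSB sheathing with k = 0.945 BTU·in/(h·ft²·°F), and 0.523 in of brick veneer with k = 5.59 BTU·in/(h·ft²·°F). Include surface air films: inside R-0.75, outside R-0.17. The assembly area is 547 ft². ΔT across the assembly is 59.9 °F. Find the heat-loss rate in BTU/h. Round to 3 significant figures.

11.4/0.197 = 57.87
0.641/0.945 = 0.6783
0.523/5.59 = 0.09356
R_total = 0.75 + 0.622 + 57.87 + 0.6783 + 0.09356 + 0.17 = 60.18 ft²·°F·h/BTU
Q = A·ΔT/R = 547 × 59.9 / 60.18 = 544.4 BTU/h

544 BTU/h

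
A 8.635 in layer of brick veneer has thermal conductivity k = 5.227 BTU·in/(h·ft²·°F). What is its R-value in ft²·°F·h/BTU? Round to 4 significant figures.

1.652 ft²·°F·h/BTU

R = L/k = 8.635/5.227 = 1.652 ft²·°F·h/BTU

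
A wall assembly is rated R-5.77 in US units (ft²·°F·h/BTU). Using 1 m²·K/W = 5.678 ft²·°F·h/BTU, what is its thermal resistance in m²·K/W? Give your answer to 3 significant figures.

1.02 m²·K/W

R_SI = 5.77/5.678 = 1.016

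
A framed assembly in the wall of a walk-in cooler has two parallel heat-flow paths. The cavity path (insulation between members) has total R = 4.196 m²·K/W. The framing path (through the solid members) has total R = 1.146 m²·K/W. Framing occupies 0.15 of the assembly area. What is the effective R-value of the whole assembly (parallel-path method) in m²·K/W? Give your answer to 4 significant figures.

U_eff = 0.85/4.196 + 0.15/1.146 = 0.20257 + 0.13089 = 0.33346
R_eff = 1/U_eff = 2.9988 m²·K/W

2.999 m²·K/W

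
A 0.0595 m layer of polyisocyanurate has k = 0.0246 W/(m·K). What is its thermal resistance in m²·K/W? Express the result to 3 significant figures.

2.42 m²·K/W

R = L/k = 0.0595/0.0246 = 2.419 m²·K/W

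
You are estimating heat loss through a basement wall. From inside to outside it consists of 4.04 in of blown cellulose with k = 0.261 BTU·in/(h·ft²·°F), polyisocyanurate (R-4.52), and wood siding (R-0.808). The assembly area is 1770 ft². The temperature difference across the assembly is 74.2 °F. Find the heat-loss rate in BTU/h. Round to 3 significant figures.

6310 BTU/h

4.04/0.261 = 15.48
R_total = 15.48 + 4.52 + 0.808 = 20.81 ft²·°F·h/BTU
Q = A·ΔT/R = 1770 × 74.2 / 20.81 = 6312 BTU/h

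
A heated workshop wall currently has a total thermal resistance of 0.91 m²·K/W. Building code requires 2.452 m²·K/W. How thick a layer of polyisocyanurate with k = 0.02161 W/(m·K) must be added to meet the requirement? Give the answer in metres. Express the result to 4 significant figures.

ΔR = 2.452 − 0.91 = 1.542 m²·K/W
L = ΔR × k = 1.542 × 0.02161 = 0.033323 m

0.03332 m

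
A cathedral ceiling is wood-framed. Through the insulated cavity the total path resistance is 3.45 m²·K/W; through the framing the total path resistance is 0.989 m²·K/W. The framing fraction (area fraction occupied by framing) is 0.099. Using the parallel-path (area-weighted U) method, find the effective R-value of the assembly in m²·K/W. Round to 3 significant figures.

U_eff = 0.901/3.45 + 0.099/0.989 = 0.2612 + 0.1001 = 0.3613
R_eff = 1/U_eff = 2.768 m²·K/W

2.77 m²·K/W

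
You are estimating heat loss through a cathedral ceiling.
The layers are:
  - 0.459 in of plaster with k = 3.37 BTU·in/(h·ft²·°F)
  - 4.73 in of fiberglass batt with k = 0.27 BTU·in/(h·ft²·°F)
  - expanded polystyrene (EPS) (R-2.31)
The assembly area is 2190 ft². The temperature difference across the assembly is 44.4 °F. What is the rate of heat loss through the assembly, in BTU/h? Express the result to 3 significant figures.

0.459/3.37 = 0.1362
4.73/0.27 = 17.52
R_total = 0.1362 + 17.52 + 2.31 = 19.96 ft²·°F·h/BTU
Q = A·ΔT/R = 2190 × 44.4 / 19.96 = 4870 BTU/h

4870 BTU/h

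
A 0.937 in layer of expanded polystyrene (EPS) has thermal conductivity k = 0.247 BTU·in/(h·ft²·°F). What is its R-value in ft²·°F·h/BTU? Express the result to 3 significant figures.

R = L/k = 0.937/0.247 = 3.794 ft²·°F·h/BTU

3.79 ft²·°F·h/BTU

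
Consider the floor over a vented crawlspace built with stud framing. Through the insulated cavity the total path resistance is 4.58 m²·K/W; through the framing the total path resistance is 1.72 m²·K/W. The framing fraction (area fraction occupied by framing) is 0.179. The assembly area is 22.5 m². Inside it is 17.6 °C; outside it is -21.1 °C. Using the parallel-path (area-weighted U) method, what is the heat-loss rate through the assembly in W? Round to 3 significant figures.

U_eff = 0.821/4.58 + 0.179/1.72 = 0.1793 + 0.1041 = 0.2833
R_eff = 1/U_eff = 3.529 m²·K/W
Q = 22.5 × (17.6 − (-21.1)) / 3.529 = 246.7 W

247 W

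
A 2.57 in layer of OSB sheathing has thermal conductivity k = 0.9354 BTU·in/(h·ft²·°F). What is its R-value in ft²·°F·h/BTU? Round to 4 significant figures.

2.747 ft²·°F·h/BTU

R = L/k = 2.57/0.9354 = 2.7475 ft²·°F·h/BTU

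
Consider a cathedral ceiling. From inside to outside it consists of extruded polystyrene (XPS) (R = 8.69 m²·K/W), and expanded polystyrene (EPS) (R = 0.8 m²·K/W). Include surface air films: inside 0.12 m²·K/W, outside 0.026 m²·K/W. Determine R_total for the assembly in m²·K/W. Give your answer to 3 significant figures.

R_total = 0.12 + 8.69 + 0.8 + 0.026 = 9.636 m²·K/W

9.64 m²·K/W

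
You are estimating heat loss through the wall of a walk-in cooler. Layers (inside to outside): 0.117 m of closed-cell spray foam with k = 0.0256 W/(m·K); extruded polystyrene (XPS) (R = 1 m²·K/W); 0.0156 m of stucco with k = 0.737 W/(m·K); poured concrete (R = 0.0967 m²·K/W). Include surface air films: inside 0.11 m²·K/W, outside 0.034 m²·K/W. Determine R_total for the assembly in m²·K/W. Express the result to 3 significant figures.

5.83 m²·K/W

0.117/0.0256 = 4.57
0.0156/0.737 = 0.02117
R_total = 0.11 + 4.57 + 1 + 0.02117 + 0.0967 + 0.034 = 5.832 m²·K/W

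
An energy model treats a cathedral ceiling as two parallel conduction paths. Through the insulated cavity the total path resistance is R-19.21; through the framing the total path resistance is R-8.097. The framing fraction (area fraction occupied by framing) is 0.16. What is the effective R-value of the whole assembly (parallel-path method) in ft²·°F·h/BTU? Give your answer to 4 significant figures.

U_eff = 0.84/19.21 + 0.16/8.097 = 0.043727 + 0.01976 = 0.063488
R_eff = 1/U_eff = 15.751 ft²·°F·h/BTU

15.75 ft²·°F·h/BTU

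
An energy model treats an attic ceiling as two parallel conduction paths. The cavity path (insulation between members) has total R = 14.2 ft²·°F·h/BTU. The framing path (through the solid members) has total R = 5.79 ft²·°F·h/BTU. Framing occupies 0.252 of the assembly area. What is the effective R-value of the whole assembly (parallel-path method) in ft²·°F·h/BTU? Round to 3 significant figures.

10.4 ft²·°F·h/BTU

U_eff = 0.748/14.2 + 0.252/5.79 = 0.05268 + 0.04352 = 0.0962
R_eff = 1/U_eff = 10.4 ft²·°F·h/BTU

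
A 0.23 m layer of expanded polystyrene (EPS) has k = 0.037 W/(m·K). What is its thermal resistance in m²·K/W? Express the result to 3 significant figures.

R = L/k = 0.23/0.037 = 6.216 m²·K/W

6.22 m²·K/W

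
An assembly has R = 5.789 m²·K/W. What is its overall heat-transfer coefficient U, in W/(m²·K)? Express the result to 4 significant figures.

U = 1/R = 1/5.789 = 0.17274

0.1727 W/(m²·K)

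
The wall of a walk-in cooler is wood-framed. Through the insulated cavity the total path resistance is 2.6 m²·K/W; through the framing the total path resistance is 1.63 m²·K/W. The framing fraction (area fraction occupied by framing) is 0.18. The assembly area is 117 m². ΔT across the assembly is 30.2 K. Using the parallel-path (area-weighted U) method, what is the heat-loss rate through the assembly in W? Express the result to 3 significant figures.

U_eff = 0.82/2.6 + 0.18/1.63 = 0.3154 + 0.1104 = 0.4258
R_eff = 1/U_eff = 2.348 m²·K/W
Q = 117 × 30.2 / 2.348 = 1505 W

1500 W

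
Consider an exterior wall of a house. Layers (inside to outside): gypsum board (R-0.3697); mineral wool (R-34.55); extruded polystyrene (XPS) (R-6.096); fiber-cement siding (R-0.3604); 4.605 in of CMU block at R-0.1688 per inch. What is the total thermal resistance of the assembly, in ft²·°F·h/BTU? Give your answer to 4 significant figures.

4.605 × 0.1688 = 0.77732
R_total = 0.3697 + 34.55 + 6.096 + 0.3604 + 0.77732 = 42.153 ft²·°F·h/BTU

42.15 ft²·°F·h/BTU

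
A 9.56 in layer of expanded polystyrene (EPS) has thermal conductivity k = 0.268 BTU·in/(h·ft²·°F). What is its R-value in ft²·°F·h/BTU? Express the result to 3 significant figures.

35.7 ft²·°F·h/BTU

R = L/k = 9.56/0.268 = 35.67 ft²·°F·h/BTU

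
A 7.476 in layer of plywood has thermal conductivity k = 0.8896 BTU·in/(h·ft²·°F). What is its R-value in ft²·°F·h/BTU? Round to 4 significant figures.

R = L/k = 7.476/0.8896 = 8.4038 ft²·°F·h/BTU

8.404 ft²·°F·h/BTU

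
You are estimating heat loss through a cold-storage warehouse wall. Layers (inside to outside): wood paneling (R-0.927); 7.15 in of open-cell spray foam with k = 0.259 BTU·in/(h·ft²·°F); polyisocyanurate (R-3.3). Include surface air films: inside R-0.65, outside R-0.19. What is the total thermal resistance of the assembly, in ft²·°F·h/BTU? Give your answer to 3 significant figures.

7.15/0.259 = 27.61
R_total = 0.65 + 0.927 + 27.61 + 3.3 + 0.19 = 32.67 ft²·°F·h/BTU

32.7 ft²·°F·h/BTU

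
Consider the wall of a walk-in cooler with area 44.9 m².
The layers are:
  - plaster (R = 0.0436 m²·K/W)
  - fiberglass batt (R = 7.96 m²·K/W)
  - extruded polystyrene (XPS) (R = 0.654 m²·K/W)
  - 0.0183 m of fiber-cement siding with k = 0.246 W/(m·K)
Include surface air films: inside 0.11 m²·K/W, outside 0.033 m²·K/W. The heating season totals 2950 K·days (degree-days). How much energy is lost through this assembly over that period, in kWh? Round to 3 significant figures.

358 kWh

0.0183/0.246 = 0.07439
R_total = 0.11 + 0.0436 + 7.96 + 0.654 + 0.07439 + 0.033 = 8.875 m²·K/W
E = A × HDD × 24 / R / 1000 = 44.9 × 2950 × 24 / 8.875 / 1000 = 358.2 kWh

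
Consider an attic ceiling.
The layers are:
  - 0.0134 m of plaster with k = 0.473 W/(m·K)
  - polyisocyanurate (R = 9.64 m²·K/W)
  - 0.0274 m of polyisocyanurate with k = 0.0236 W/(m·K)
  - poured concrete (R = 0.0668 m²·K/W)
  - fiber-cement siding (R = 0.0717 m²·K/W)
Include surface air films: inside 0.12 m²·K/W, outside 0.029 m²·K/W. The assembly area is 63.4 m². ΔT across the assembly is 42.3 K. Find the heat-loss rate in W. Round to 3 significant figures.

0.0134/0.473 = 0.02833
0.0274/0.0236 = 1.161
R_total = 0.12 + 0.02833 + 9.64 + 1.161 + 0.0668 + 0.0717 + 0.029 = 11.12 m²·K/W
Q = A·ΔT/R = 63.4 × 42.3 / 11.12 = 241.2 W

241 W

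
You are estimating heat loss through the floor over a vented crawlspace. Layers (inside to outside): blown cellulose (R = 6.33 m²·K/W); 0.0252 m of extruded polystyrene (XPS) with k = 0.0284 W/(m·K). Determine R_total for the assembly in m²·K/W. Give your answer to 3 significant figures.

7.22 m²·K/W

0.0252/0.0284 = 0.8873
R_total = 6.33 + 0.8873 = 7.217 m²·K/W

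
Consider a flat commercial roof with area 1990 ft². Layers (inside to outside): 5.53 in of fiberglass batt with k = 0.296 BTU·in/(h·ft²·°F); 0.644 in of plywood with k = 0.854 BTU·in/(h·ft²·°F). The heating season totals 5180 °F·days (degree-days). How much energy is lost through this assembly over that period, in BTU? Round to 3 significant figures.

5.53/0.296 = 18.68
0.644/0.854 = 0.7541
R_total = 18.68 + 0.7541 = 19.44 ft²·°F·h/BTU
E = A × HDD × 24 / R = 1990 × 5180 × 24 / 19.44 = 12730000 BTU

12700000 BTU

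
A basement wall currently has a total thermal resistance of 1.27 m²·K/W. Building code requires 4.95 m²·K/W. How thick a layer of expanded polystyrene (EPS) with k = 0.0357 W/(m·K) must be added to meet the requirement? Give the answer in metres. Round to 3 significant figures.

ΔR = 4.95 − 1.27 = 3.68 m²·K/W
L = ΔR × k = 3.68 × 0.0357 = 0.1314 m

0.131 m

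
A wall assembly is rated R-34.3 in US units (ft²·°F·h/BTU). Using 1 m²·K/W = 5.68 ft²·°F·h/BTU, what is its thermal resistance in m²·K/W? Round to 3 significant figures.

6.04 m²·K/W

R_SI = 34.3/5.68 = 6.039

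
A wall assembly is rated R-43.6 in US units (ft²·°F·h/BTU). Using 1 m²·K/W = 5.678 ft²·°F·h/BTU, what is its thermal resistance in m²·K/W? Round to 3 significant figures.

R_SI = 43.6/5.678 = 7.679

7.68 m²·K/W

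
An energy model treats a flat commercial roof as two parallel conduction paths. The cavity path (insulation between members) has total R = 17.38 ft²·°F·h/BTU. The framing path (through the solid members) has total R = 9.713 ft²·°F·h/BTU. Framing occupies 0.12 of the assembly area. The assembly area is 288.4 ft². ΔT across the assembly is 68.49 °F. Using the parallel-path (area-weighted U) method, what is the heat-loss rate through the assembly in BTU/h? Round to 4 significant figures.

1244 BTU/h

U_eff = 0.88/17.38 + 0.12/9.713 = 0.050633 + 0.012355 = 0.062987
R_eff = 1/U_eff = 15.876 ft²·°F·h/BTU
Q = 288.4 × 68.49 / 15.876 = 1244.2 BTU/h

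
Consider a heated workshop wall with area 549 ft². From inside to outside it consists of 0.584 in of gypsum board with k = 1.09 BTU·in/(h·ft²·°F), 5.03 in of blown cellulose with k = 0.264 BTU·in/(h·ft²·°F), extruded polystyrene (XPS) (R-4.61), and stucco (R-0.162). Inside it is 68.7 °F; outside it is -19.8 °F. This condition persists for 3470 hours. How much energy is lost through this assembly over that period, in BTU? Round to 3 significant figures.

6920000 BTU

0.584/1.09 = 0.5358
5.03/0.264 = 19.05
R_total = 0.5358 + 19.05 + 4.61 + 0.162 = 24.36 ft²·°F·h/BTU
Q = 549 × (68.7 − (-19.8)) / 24.36 = 1994 BTU/h
E = 1994 × 3470 = 6921000 BTU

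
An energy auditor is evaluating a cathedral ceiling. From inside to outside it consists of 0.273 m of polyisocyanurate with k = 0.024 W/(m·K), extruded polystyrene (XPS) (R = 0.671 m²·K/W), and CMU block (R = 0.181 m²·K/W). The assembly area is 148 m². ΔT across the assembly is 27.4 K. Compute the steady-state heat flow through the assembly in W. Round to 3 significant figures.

0.273/0.024 = 11.38
R_total = 11.38 + 0.671 + 0.181 = 12.23 m²·K/W
Q = A·ΔT/R = 148 × 27.4 / 12.23 = 331.7 W

332 W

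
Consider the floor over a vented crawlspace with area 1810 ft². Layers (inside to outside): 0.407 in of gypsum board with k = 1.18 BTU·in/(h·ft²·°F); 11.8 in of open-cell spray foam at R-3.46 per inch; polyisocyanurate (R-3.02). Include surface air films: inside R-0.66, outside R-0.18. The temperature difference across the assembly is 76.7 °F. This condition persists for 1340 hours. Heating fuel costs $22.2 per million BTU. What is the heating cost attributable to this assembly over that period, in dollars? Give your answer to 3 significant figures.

0.407/1.18 = 0.3449
11.8 × 3.46 = 40.83
R_total = 0.66 + 0.3449 + 40.83 + 3.02 + 0.18 = 45.03 ft²·°F·h/BTU
Q = 1810 × 76.7 / 45.03 = 3083 BTU/h
E = 3083 × 1340 = 4131000 BTU
Cost = 4131000/10⁶ × 22.2 = $91.71

91.7 dollars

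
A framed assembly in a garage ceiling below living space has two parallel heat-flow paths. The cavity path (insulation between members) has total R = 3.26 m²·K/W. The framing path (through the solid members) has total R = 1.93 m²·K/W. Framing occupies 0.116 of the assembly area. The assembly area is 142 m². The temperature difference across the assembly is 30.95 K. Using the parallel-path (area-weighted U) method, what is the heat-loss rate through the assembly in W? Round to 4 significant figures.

U_eff = 0.884/3.26 + 0.116/1.93 = 0.27117 + 0.060104 = 0.33127
R_eff = 1/U_eff = 3.0187 m²·K/W
Q = 142 × 30.95 / 3.0187 = 1455.9 W

1456 W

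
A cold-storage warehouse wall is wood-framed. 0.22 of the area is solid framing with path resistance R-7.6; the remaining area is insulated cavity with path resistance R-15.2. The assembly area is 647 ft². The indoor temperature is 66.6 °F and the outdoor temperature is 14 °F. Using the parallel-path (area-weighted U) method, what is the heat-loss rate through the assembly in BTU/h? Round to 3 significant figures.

2730 BTU/h

U_eff = 0.78/15.2 + 0.22/7.6 = 0.05132 + 0.02895 = 0.08026
R_eff = 1/U_eff = 12.46 ft²·°F·h/BTU
Q = 647 × (66.6 − 14) / 12.46 = 2732 BTU/h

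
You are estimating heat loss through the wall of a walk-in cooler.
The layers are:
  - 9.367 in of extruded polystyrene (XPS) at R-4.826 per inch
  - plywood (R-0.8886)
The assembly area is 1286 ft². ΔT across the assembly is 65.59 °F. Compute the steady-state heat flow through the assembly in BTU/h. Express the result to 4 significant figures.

1830 BTU/h

9.367 × 4.826 = 45.205
R_total = 45.205 + 0.8886 = 46.094 ft²·°F·h/BTU
Q = A·ΔT/R = 1286 × 65.59 / 46.094 = 1829.9 BTU/h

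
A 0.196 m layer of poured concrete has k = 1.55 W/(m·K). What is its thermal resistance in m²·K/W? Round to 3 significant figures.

0.126 m²·K/W

R = L/k = 0.196/1.55 = 0.1265 m²·K/W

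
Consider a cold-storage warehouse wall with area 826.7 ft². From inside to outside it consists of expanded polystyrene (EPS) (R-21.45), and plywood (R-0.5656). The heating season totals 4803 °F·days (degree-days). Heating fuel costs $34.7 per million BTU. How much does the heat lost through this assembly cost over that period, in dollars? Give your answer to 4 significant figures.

150.2 dollars

R_total = 21.45 + 0.5656 = 22.016 ft²·°F·h/BTU
E = A × HDD × 24 / R = 826.7 × 4803 × 24 / 22.016 = 4328500 BTU
Cost = 4328500/10⁶ × 34.7 = $150.2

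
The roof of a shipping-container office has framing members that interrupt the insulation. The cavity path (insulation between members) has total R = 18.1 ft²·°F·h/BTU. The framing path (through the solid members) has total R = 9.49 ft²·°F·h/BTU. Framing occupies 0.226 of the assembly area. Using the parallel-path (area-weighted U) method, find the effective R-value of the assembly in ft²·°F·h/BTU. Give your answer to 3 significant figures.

U_eff = 0.774/18.1 + 0.226/9.49 = 0.04276 + 0.02381 = 0.06658
R_eff = 1/U_eff = 15.02 ft²·°F·h/BTU

15.0 ft²·°F·h/BTU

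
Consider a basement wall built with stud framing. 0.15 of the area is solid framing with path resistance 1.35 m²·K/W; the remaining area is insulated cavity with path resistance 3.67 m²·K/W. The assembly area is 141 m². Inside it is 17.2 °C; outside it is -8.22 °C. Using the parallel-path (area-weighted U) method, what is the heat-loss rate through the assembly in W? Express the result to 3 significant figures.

1230 W

U_eff = 0.85/3.67 + 0.15/1.35 = 0.2316 + 0.1111 = 0.3427
R_eff = 1/U_eff = 2.918 m²·K/W
Q = 141 × (17.2 − (-8.22)) / 2.918 = 1228 W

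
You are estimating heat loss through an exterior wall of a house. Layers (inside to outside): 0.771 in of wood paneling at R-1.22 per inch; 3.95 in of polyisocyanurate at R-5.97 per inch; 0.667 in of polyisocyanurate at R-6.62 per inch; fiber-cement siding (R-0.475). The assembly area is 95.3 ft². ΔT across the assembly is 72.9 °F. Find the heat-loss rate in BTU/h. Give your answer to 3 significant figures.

0.771 × 1.22 = 0.9406
3.95 × 5.97 = 23.58
0.667 × 6.62 = 4.416
R_total = 0.9406 + 23.58 + 4.416 + 0.475 = 29.41 ft²·°F·h/BTU
Q = A·ΔT/R = 95.3 × 72.9 / 29.41 = 236.2 BTU/h

236 BTU/h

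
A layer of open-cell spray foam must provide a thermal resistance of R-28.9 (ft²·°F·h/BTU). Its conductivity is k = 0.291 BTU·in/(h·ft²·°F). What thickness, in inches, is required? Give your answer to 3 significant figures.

L = R × k = 28.9 × 0.291 = 8.41 in

8.41 in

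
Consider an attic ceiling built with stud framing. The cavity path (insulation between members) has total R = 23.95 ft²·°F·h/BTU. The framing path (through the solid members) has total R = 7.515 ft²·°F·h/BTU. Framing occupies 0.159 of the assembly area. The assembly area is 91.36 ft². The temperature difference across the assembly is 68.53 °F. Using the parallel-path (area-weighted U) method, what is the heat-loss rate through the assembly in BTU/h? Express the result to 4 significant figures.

352.3 BTU/h

U_eff = 0.841/23.95 + 0.159/7.515 = 0.035115 + 0.021158 = 0.056273
R_eff = 1/U_eff = 17.771 ft²·°F·h/BTU
Q = 91.36 × 68.53 / 17.771 = 352.32 BTU/h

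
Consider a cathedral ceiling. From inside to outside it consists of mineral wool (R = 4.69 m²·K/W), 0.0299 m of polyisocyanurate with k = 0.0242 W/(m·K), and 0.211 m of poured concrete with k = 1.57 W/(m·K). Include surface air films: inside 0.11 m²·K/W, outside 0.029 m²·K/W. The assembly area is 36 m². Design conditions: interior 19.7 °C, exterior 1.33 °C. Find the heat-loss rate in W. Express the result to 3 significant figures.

0.0299/0.0242 = 1.236
0.211/1.57 = 0.1344
R_total = 0.11 + 4.69 + 1.236 + 0.1344 + 0.029 = 6.199 m²·K/W
Q = A·ΔT/R = 36 × (19.7 − 1.33) / 6.199 = 106.7 W

107 W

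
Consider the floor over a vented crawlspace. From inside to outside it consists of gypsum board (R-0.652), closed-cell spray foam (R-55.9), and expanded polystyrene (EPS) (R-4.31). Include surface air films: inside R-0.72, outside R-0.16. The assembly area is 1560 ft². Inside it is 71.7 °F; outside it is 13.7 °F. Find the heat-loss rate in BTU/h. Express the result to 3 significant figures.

R_total = 0.72 + 0.652 + 55.9 + 4.31 + 0.16 = 61.74 ft²·°F·h/BTU
Q = A·ΔT/R = 1560 × (71.7 − 13.7) / 61.74 = 1465 BTU/h

1470 BTU/h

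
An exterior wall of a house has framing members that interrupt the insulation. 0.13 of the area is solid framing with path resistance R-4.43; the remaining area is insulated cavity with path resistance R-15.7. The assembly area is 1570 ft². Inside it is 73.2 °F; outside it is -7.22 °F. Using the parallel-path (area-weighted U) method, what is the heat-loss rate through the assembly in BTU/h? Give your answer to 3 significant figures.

10700 BTU/h

U_eff = 0.87/15.7 + 0.13/4.43 = 0.05541 + 0.02935 = 0.08476
R_eff = 1/U_eff = 11.8 ft²·°F·h/BTU
Q = 1570 × (73.2 − (-7.22)) / 11.8 = 10700 BTU/h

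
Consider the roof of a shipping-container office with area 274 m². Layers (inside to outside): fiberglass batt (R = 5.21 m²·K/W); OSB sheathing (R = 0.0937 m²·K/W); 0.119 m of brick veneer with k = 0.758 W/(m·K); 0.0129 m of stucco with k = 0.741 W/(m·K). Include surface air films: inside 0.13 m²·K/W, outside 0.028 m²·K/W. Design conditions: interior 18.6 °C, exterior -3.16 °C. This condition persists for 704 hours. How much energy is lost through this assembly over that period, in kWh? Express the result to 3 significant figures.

745 kWh

0.119/0.758 = 0.157
0.0129/0.741 = 0.01741
R_total = 0.13 + 5.21 + 0.0937 + 0.157 + 0.01741 + 0.028 = 5.636 m²·K/W
Q = 274 × (18.6 − (-3.16)) / 5.636 = 1058 W
E = 1058 W × 704 h / 1000 = 744.7 kWh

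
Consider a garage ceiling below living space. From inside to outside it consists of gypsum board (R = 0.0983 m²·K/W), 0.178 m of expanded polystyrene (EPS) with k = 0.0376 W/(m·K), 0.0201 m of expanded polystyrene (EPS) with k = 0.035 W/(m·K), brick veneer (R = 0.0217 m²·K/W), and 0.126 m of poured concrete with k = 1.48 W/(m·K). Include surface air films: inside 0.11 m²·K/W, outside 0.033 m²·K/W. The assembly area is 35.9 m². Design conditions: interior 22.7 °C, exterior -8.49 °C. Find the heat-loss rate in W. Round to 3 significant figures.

198 W

0.178/0.0376 = 4.734
0.0201/0.035 = 0.5743
0.126/1.48 = 0.08514
R_total = 0.11 + 0.0983 + 4.734 + 0.5743 + 0.0217 + 0.08514 + 0.033 = 5.656 m²·K/W
Q = A·ΔT/R = 35.9 × (22.7 − (-8.49)) / 5.656 = 198 W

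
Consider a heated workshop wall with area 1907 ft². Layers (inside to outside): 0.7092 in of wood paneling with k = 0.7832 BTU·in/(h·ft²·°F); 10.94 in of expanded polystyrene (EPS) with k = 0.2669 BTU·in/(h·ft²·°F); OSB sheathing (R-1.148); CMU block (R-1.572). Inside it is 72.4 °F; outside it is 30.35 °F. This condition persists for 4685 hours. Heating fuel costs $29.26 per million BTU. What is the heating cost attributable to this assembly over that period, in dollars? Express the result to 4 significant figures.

0.7092/0.7832 = 0.90552
10.94/0.2669 = 40.989
R_total = 0.90552 + 40.989 + 1.148 + 1.572 = 44.615 ft²·°F·h/BTU
Q = 1907 × (72.4 − 30.35) / 44.615 = 1797.4 BTU/h
E = 1797.4 × 4685 = 8420700 BTU
Cost = 8420700/10⁶ × 29.26 = $246.39

246.4 dollars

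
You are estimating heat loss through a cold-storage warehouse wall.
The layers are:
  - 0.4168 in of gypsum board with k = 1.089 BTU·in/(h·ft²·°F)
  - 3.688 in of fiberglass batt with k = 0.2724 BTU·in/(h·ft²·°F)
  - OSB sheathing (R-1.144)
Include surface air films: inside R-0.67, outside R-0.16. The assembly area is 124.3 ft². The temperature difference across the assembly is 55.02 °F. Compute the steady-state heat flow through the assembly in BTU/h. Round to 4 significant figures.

430.2 BTU/h

0.4168/1.089 = 0.38274
3.688/0.2724 = 13.539
R_total = 0.67 + 0.38274 + 13.539 + 1.144 + 0.16 = 15.896 ft²·°F·h/BTU
Q = A·ΔT/R = 124.3 × 55.02 / 15.896 = 430.24 BTU/h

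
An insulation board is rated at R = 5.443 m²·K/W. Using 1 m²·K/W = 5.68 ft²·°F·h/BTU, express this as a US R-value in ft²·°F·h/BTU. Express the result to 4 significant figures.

R_US = 5.443 × 5.68 = 30.916

30.92 ft²·°F·h/BTU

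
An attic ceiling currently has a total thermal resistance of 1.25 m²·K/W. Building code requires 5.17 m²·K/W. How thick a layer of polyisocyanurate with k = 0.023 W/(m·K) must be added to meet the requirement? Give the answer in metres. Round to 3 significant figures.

0.0902 m

ΔR = 5.17 − 1.25 = 3.92 m²·K/W
L = ΔR × k = 3.92 × 0.023 = 0.09016 m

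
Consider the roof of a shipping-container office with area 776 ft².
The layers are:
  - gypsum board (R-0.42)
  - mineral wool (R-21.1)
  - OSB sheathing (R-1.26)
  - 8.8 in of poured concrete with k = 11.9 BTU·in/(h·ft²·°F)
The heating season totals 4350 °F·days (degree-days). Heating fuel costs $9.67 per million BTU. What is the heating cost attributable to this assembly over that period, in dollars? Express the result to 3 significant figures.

8.8/11.9 = 0.7395
R_total = 0.42 + 21.1 + 1.26 + 0.7395 = 23.52 ft²·°F·h/BTU
E = A × HDD × 24 / R = 776 × 4350 × 24 / 23.52 = 3445000 BTU
Cost = 3445000/10⁶ × 9.67 = $33.31

33.3 dollars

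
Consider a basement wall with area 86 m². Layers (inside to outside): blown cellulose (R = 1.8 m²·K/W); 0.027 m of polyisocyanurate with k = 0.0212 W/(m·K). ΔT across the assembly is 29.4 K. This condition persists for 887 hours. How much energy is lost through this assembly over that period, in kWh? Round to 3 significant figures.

0.027/0.0212 = 1.274
R_total = 1.8 + 1.274 = 3.074 m²·K/W
Q = 86 × 29.4 / 3.074 = 822.6 W
E = 822.6 W × 887 h / 1000 = 729.7 kWh

730 kWh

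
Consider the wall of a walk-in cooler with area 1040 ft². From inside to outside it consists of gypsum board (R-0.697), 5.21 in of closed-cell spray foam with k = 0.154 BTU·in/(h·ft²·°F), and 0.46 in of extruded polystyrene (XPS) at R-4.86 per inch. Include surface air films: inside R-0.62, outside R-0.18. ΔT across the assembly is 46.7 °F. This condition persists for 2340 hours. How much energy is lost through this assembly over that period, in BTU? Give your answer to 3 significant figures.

5.21/0.154 = 33.83
0.46 × 4.86 = 2.236
R_total = 0.62 + 0.697 + 33.83 + 2.236 + 0.18 = 37.56 ft²·°F·h/BTU
Q = 1040 × 46.7 / 37.56 = 1293 BTU/h
E = 1293 × 2340 = 3025000 BTU

3030000 BTU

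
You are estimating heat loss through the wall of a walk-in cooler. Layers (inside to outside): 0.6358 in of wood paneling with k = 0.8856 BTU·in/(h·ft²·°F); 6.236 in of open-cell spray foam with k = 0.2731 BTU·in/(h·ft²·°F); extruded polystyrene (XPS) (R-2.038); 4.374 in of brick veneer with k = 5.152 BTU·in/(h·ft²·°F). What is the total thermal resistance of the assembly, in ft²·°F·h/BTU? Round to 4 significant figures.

0.6358/0.8856 = 0.71793
6.236/0.2731 = 22.834
4.374/5.152 = 0.84899
R_total = 0.71793 + 22.834 + 2.038 + 0.84899 = 26.439 ft²·°F·h/BTU

26.44 ft²·°F·h/BTU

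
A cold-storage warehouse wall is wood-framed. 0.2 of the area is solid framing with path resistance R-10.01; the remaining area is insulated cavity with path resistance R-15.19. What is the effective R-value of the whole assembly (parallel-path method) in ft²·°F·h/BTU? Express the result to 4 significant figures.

13.77 ft²·°F·h/BTU

U_eff = 0.8/15.19 + 0.2/10.01 = 0.052666 + 0.01998 = 0.072646
R_eff = 1/U_eff = 13.765 ft²·°F·h/BTU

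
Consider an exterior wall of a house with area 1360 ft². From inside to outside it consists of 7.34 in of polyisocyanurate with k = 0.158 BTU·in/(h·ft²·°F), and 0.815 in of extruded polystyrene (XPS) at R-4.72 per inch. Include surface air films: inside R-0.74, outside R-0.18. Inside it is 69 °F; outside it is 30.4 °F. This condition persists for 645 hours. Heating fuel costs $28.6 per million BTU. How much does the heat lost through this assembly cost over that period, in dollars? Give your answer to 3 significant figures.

7.34/0.158 = 46.46
0.815 × 4.72 = 3.847
R_total = 0.74 + 46.46 + 3.847 + 0.18 = 51.22 ft²·°F·h/BTU
Q = 1360 × (69 − 30.4) / 51.22 = 1025 BTU/h
E = 1025 × 645 = 661000 BTU
Cost = 661000/10⁶ × 28.6 = $18.91

18.9 dollars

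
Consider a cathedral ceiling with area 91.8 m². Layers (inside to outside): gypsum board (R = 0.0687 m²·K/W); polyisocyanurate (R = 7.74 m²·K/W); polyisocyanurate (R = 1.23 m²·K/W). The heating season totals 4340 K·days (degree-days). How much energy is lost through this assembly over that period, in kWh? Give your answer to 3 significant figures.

R_total = 0.0687 + 7.74 + 1.23 = 9.039 m²·K/W
E = A × HDD × 24 / R / 1000 = 91.8 × 4340 × 24 / 9.039 / 1000 = 1058 kWh

1060 kWh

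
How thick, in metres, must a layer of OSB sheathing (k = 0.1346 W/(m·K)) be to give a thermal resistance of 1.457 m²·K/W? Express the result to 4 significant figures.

0.1961 m

L = R·k = 1.457 × 0.1346 = 0.19611 m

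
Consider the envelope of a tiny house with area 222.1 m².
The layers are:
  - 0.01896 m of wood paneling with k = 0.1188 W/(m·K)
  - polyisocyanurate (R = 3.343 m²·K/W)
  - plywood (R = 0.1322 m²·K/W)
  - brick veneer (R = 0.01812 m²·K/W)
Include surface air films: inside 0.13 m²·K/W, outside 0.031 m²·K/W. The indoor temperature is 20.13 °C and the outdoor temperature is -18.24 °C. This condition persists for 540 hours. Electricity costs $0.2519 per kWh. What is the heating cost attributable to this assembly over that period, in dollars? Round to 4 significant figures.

0.01896/0.1188 = 0.1596
R_total = 0.13 + 0.1596 + 3.343 + 0.1322 + 0.01812 + 0.031 = 3.8139 m²·K/W
Q = 222.1 × (20.13 − (-18.24)) / 3.8139 = 2234.4 W
E = 2234.4 W × 540 h / 1000 = 1206.6 kWh
Cost = 1206.6 × 0.2519 = $303.94

303.9 dollars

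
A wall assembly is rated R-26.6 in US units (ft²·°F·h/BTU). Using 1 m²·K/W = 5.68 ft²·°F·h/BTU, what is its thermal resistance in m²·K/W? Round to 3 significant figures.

R_SI = 26.6/5.68 = 4.683

4.68 m²·K/W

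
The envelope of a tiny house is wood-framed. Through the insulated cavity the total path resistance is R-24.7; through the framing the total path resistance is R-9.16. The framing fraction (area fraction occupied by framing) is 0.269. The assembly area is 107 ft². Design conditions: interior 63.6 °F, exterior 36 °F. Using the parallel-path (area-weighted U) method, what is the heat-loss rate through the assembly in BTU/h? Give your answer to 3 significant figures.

U_eff = 0.731/24.7 + 0.269/9.16 = 0.0296 + 0.02937 = 0.05896
R_eff = 1/U_eff = 16.96 ft²·°F·h/BTU
Q = 107 × (63.6 − 36) / 16.96 = 174.1 BTU/h

174 BTU/h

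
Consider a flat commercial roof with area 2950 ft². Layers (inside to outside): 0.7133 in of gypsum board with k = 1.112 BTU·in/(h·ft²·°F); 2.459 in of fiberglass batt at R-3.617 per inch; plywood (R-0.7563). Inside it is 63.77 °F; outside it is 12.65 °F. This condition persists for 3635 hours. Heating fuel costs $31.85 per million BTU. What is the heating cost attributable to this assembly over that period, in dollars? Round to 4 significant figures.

0.7133/1.112 = 0.64146
2.459 × 3.617 = 8.8942
R_total = 0.64146 + 8.8942 + 0.7563 = 10.292 ft²·°F·h/BTU
Q = 2950 × (63.77 − 12.65) / 10.292 = 14653 BTU/h
E = 14653 × 3635 = 53262000 BTU
Cost = 53262000/10⁶ × 31.85 = $1696.4

1696 dollars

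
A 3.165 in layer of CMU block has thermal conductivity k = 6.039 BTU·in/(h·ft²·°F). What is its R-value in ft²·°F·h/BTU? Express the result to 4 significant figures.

R = L/k = 3.165/6.039 = 0.52409 ft²·°F·h/BTU

0.5241 ft²·°F·h/BTU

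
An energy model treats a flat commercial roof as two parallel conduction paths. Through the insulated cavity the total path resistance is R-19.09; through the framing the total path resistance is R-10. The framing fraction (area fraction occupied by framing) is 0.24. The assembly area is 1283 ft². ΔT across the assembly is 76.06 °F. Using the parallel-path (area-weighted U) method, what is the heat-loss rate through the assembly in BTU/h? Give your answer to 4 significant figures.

6227 BTU/h

U_eff = 0.76/19.09 + 0.24/10 = 0.039811 + 0.024 = 0.063811
R_eff = 1/U_eff = 15.671 ft²·°F·h/BTU
Q = 1283 × 76.06 / 15.671 = 6227 BTU/h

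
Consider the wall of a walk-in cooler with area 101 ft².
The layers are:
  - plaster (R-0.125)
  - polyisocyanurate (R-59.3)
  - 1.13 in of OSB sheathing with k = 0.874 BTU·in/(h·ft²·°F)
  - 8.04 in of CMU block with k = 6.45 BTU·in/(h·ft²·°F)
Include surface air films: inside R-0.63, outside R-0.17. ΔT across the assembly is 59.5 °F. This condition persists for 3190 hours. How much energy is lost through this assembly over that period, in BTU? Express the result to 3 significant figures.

1.13/0.874 = 1.293
8.04/6.45 = 1.247
R_total = 0.63 + 0.125 + 59.3 + 1.293 + 1.247 + 0.17 = 62.76 ft²·°F·h/BTU
Q = 101 × 59.5 / 62.76 = 95.75 BTU/h
E = 95.75 × 3190 = 305400 BTU

305000 BTU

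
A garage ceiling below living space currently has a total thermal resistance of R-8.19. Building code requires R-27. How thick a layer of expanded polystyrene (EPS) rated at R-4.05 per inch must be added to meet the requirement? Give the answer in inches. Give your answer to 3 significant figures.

ΔR = 27 − 8.19 = 18.81 ft²·°F·h/BTU
L = ΔR / (R/in) = 18.81/4.05 = 4.644 in

4.64 in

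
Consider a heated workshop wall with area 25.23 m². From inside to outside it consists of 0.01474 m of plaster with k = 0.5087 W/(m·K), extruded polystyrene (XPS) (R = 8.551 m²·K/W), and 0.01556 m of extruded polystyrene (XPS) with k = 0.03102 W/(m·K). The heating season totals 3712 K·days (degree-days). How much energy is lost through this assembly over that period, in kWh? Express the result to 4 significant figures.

247.5 kWh

0.01474/0.5087 = 0.028976
0.01556/0.03102 = 0.50161
R_total = 0.028976 + 8.551 + 0.50161 = 9.0816 m²·K/W
E = A × HDD × 24 / R / 1000 = 25.23 × 3712 × 24 / 9.0816 / 1000 = 247.5 kWh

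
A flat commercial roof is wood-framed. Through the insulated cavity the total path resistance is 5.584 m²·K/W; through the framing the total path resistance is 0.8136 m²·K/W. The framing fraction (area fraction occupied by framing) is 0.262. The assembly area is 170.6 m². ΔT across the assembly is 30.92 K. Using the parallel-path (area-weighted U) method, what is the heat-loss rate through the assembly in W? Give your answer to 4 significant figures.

2396 W

U_eff = 0.738/5.584 + 0.262/0.8136 = 0.13216 + 0.32203 = 0.45419
R_eff = 1/U_eff = 2.2017 m²·K/W
Q = 170.6 × 30.92 / 2.2017 = 2395.8 W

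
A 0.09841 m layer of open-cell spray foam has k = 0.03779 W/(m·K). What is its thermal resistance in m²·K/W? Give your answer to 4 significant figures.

R = L/k = 0.09841/0.03779 = 2.6041 m²·K/W

2.604 m²·K/W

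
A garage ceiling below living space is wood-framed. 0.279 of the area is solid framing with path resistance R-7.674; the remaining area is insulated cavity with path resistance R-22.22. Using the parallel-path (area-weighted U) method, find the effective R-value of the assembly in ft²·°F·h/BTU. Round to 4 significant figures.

U_eff = 0.721/22.22 + 0.279/7.674 = 0.032448 + 0.036357 = 0.068805
R_eff = 1/U_eff = 14.534 ft²·°F·h/BTU

14.53 ft²·°F·h/BTU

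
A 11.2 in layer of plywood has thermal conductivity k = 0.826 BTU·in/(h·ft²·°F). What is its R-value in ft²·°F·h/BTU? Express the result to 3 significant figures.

R = L/k = 11.2/0.826 = 13.56 ft²·°F·h/BTU

13.6 ft²·°F·h/BTU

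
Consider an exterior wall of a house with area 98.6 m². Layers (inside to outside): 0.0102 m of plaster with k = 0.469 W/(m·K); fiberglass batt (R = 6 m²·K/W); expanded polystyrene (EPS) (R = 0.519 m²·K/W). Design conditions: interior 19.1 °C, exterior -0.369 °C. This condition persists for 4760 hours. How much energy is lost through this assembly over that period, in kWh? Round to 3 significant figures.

1400 kWh

0.0102/0.469 = 0.02175
R_total = 0.02175 + 6 + 0.519 = 6.541 m²·K/W
Q = 98.6 × (19.1 − (-0.369)) / 6.541 = 293.5 W
E = 293.5 W × 4760 h / 1000 = 1397 kWh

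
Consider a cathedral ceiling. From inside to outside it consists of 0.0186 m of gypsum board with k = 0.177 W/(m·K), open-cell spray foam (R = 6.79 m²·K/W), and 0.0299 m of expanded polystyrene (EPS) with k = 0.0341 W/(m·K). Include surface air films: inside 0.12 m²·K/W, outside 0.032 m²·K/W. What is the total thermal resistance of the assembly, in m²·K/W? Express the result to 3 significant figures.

0.0186/0.177 = 0.1051
0.0299/0.0341 = 0.8768
R_total = 0.12 + 0.1051 + 6.79 + 0.8768 + 0.032 = 7.924 m²·K/W

7.92 m²·K/W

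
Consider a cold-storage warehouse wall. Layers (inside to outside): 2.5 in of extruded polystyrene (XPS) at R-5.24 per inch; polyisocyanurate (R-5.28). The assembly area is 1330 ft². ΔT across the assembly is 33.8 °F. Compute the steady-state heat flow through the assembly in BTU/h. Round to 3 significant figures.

2.5 × 5.24 = 13.1
R_total = 13.1 + 5.28 = 18.38 ft²·°F·h/BTU
Q = A·ΔT/R = 1330 × 33.8 / 18.38 = 2446 BTU/h

2450 BTU/h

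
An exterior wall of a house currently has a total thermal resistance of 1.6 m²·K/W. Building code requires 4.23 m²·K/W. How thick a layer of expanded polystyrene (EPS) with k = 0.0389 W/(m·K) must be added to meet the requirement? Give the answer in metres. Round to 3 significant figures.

0.102 m

ΔR = 4.23 − 1.6 = 2.63 m²·K/W
L = ΔR × k = 2.63 × 0.0389 = 0.1023 m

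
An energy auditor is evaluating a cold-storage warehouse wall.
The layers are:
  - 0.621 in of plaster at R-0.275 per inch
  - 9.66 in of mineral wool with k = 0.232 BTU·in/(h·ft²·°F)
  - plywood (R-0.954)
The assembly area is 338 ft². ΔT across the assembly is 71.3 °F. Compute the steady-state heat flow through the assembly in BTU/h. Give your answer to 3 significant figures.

564 BTU/h

0.621 × 0.275 = 0.1708
9.66/0.232 = 41.64
R_total = 0.1708 + 41.64 + 0.954 = 42.76 ft²·°F·h/BTU
Q = A·ΔT/R = 338 × 71.3 / 42.76 = 563.6 BTU/h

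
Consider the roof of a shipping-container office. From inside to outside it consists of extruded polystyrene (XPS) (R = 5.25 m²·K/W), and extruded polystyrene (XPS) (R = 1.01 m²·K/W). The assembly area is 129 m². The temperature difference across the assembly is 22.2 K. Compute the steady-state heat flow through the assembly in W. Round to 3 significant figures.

457 W

R_total = 5.25 + 1.01 = 6.26 m²·K/W
Q = A·ΔT/R = 129 × 22.2 / 6.26 = 457.5 W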